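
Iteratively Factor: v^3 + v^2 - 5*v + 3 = (v + 3)*(v^2 - 2*v + 1) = (v - 1)*(v + 3)*(v - 1)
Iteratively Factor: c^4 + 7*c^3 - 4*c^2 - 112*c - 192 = (c - 4)*(c^3 + 11*c^2 + 40*c + 48) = (c - 4)*(c + 4)*(c^2 + 7*c + 12) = (c - 4)*(c + 3)*(c + 4)*(c + 4)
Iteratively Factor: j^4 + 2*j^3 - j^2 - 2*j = (j + 1)*(j^3 + j^2 - 2*j) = (j - 1)*(j + 1)*(j^2 + 2*j) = j*(j - 1)*(j + 1)*(j + 2)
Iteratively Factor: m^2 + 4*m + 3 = (m + 3)*(m + 1)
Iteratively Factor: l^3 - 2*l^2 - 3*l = (l - 3)*(l^2 + l) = l*(l - 3)*(l + 1)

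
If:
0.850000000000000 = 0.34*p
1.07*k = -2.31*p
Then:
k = -5.40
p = 2.50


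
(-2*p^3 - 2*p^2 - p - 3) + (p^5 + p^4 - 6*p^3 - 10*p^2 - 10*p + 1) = p^5 + p^4 - 8*p^3 - 12*p^2 - 11*p - 2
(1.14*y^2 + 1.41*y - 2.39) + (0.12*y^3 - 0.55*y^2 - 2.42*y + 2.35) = 0.12*y^3 + 0.59*y^2 - 1.01*y - 0.04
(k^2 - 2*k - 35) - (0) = k^2 - 2*k - 35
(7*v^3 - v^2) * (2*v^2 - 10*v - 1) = 14*v^5 - 72*v^4 + 3*v^3 + v^2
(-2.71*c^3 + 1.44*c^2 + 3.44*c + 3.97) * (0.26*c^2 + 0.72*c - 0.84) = -0.7046*c^5 - 1.5768*c^4 + 4.2076*c^3 + 2.2994*c^2 - 0.0311999999999997*c - 3.3348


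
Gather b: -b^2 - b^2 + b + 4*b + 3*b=-2*b^2 + 8*b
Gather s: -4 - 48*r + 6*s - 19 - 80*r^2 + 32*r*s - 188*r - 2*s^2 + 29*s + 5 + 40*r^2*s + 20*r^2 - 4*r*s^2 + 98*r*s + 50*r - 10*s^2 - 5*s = -60*r^2 - 186*r + s^2*(-4*r - 12) + s*(40*r^2 + 130*r + 30) - 18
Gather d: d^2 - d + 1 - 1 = d^2 - d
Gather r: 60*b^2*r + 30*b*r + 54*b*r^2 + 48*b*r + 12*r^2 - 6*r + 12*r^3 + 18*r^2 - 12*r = 12*r^3 + r^2*(54*b + 30) + r*(60*b^2 + 78*b - 18)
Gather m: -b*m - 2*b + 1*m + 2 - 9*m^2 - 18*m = -2*b - 9*m^2 + m*(-b - 17) + 2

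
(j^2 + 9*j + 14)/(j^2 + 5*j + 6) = (j + 7)/(j + 3)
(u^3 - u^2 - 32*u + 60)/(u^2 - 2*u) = u + 1 - 30/u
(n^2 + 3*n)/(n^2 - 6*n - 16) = n*(n + 3)/(n^2 - 6*n - 16)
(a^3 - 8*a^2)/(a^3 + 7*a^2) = (a - 8)/(a + 7)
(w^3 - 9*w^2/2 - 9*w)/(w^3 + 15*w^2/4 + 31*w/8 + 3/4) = 4*w*(w - 6)/(4*w^2 + 9*w + 2)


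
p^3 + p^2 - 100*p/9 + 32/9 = (p - 8/3)*(p - 1/3)*(p + 4)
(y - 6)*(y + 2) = y^2 - 4*y - 12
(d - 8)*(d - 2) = d^2 - 10*d + 16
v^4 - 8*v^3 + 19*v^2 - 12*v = v*(v - 4)*(v - 3)*(v - 1)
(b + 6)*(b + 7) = b^2 + 13*b + 42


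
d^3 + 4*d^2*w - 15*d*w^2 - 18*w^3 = (d - 3*w)*(d + w)*(d + 6*w)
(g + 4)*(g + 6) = g^2 + 10*g + 24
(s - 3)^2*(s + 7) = s^3 + s^2 - 33*s + 63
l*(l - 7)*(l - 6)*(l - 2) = l^4 - 15*l^3 + 68*l^2 - 84*l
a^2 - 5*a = a*(a - 5)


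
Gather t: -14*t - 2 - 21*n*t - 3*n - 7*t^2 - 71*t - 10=-3*n - 7*t^2 + t*(-21*n - 85) - 12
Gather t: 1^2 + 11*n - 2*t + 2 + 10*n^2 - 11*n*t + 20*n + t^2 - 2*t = 10*n^2 + 31*n + t^2 + t*(-11*n - 4) + 3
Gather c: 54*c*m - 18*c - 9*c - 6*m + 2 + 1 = c*(54*m - 27) - 6*m + 3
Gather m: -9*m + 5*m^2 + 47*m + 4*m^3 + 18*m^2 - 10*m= 4*m^3 + 23*m^2 + 28*m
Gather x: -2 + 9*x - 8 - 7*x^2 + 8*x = -7*x^2 + 17*x - 10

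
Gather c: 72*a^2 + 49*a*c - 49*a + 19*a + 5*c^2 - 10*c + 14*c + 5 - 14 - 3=72*a^2 - 30*a + 5*c^2 + c*(49*a + 4) - 12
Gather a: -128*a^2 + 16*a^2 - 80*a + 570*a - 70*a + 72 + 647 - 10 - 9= -112*a^2 + 420*a + 700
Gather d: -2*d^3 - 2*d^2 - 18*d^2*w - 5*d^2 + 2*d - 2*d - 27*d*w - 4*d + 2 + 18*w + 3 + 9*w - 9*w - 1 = -2*d^3 + d^2*(-18*w - 7) + d*(-27*w - 4) + 18*w + 4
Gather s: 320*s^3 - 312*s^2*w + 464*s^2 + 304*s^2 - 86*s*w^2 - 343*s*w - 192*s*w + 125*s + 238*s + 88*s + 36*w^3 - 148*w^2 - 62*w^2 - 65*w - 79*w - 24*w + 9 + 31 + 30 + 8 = 320*s^3 + s^2*(768 - 312*w) + s*(-86*w^2 - 535*w + 451) + 36*w^3 - 210*w^2 - 168*w + 78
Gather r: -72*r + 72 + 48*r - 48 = 24 - 24*r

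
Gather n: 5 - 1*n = 5 - n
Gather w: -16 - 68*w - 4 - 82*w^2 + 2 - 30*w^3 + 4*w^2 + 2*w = -30*w^3 - 78*w^2 - 66*w - 18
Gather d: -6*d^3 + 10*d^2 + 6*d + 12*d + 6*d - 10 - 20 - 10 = -6*d^3 + 10*d^2 + 24*d - 40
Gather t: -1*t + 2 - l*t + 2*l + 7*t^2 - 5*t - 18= 2*l + 7*t^2 + t*(-l - 6) - 16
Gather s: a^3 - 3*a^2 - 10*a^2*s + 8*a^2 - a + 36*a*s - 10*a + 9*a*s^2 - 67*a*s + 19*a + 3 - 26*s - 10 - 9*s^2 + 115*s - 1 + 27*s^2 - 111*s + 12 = a^3 + 5*a^2 + 8*a + s^2*(9*a + 18) + s*(-10*a^2 - 31*a - 22) + 4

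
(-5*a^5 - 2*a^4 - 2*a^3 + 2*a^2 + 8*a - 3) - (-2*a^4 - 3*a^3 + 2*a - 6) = -5*a^5 + a^3 + 2*a^2 + 6*a + 3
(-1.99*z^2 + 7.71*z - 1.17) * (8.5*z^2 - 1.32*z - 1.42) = -16.915*z^4 + 68.1618*z^3 - 17.2964*z^2 - 9.4038*z + 1.6614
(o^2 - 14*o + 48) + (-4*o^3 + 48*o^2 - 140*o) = -4*o^3 + 49*o^2 - 154*o + 48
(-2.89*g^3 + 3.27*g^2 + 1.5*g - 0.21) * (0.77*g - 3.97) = -2.2253*g^4 + 13.9912*g^3 - 11.8269*g^2 - 6.1167*g + 0.8337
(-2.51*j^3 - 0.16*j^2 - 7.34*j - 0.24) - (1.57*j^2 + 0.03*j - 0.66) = -2.51*j^3 - 1.73*j^2 - 7.37*j + 0.42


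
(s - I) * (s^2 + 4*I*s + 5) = s^3 + 3*I*s^2 + 9*s - 5*I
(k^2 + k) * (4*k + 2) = 4*k^3 + 6*k^2 + 2*k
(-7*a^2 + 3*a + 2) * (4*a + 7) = -28*a^3 - 37*a^2 + 29*a + 14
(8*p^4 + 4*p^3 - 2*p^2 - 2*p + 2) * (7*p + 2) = 56*p^5 + 44*p^4 - 6*p^3 - 18*p^2 + 10*p + 4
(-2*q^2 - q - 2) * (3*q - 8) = -6*q^3 + 13*q^2 + 2*q + 16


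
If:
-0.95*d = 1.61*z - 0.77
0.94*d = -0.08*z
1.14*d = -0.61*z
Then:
No Solution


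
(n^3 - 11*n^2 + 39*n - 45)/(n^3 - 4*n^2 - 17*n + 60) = (n - 3)/(n + 4)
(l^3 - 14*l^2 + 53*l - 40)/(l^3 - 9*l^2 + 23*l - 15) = (l - 8)/(l - 3)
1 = 1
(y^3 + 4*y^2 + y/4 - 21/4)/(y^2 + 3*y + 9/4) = (2*y^2 + 5*y - 7)/(2*y + 3)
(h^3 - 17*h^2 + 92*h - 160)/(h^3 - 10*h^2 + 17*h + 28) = (h^2 - 13*h + 40)/(h^2 - 6*h - 7)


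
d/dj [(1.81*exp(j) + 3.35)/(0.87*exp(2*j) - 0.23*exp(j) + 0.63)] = (-1.5747*exp(2*j) - 5.829*exp(j) + 1.9108)*exp(j)/(0.7569*exp(4*j) - 0.4002*exp(3*j) + 1.1491*exp(2*j) - 0.2898*exp(j) + 0.3969)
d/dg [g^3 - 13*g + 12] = 3*g^2 - 13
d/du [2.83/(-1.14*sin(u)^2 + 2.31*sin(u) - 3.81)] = (6.4524*sin(u) - 6.5373)*cos(u)/(1.14*sin(u)^2 - 2.31*sin(u) + 3.81)^2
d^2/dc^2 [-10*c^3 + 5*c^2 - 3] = 10 - 60*c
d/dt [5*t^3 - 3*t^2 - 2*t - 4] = 15*t^2 - 6*t - 2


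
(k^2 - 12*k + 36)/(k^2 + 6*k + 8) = (k^2 - 12*k + 36)/(k^2 + 6*k + 8)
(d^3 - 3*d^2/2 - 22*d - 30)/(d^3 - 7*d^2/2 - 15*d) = (d + 2)/d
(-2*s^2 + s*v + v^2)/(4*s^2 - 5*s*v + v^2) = (-2*s - v)/(4*s - v)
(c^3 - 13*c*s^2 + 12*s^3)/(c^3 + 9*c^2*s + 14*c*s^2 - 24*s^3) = (c - 3*s)/(c + 6*s)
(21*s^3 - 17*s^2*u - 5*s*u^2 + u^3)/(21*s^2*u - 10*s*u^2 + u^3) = (3*s^2 - 2*s*u - u^2)/(u*(3*s - u))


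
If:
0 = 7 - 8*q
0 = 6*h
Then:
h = 0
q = 7/8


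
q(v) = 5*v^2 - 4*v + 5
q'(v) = 10*v - 4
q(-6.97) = 275.78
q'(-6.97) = -73.70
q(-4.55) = 126.71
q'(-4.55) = -49.50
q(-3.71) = 88.66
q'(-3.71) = -41.10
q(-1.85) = 29.51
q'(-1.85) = -22.50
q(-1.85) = 29.51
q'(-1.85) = -22.50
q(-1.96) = 32.05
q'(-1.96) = -23.60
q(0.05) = 4.81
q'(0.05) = -3.50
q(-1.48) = 21.87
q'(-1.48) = -18.80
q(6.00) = 161.00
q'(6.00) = 56.00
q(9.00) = 374.00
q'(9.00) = 86.00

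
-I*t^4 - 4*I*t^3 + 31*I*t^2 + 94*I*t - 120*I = (t - 5)*(t + 4)*(t + 6)*(-I*t + I)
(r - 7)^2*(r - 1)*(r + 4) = r^4 - 11*r^3 + 3*r^2 + 203*r - 196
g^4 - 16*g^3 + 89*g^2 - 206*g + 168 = (g - 7)*(g - 4)*(g - 3)*(g - 2)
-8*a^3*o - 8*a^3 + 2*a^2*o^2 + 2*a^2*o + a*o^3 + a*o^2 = (-2*a + o)*(4*a + o)*(a*o + a)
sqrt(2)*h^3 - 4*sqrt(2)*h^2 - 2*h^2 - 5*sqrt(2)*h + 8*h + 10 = (h - 5)*(h - sqrt(2))*(sqrt(2)*h + sqrt(2))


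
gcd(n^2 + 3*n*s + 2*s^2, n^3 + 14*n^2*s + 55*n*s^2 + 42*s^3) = n + s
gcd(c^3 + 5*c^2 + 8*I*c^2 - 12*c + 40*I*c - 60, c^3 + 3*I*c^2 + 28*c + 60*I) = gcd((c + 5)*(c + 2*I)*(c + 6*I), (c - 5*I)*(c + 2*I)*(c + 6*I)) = c^2 + 8*I*c - 12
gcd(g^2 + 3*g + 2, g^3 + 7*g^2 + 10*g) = g + 2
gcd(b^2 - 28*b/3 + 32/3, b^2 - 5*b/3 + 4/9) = b - 4/3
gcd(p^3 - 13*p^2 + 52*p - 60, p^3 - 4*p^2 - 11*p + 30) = p^2 - 7*p + 10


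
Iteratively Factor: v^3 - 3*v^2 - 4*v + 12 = (v - 2)*(v^2 - v - 6) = (v - 3)*(v - 2)*(v + 2)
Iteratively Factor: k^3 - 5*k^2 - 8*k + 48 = (k - 4)*(k^2 - k - 12) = (k - 4)*(k + 3)*(k - 4)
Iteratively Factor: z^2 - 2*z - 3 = (z - 3)*(z + 1)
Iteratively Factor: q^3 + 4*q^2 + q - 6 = (q + 3)*(q^2 + q - 2) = (q - 1)*(q + 3)*(q + 2)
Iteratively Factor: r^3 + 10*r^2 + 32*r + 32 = (r + 4)*(r^2 + 6*r + 8) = (r + 2)*(r + 4)*(r + 4)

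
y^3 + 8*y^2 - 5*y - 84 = (y - 3)*(y + 4)*(y + 7)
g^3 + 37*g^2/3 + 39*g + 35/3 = (g + 1/3)*(g + 5)*(g + 7)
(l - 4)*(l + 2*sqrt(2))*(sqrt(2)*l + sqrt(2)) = sqrt(2)*l^3 - 3*sqrt(2)*l^2 + 4*l^2 - 12*l - 4*sqrt(2)*l - 16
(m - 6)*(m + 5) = m^2 - m - 30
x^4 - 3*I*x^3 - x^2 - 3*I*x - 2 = (x - 2*I)*(x - I)^2*(x + I)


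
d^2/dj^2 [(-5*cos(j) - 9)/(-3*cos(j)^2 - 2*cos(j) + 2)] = 2*(-405*(1 - cos(2*j))^2*cos(j) - 294*(1 - cos(2*j))^2 + 1126*cos(j) - 748*cos(2*j) - 612*cos(3*j) + 90*cos(5*j) + 1308)/(4*cos(j) + 3*cos(2*j) - 1)^3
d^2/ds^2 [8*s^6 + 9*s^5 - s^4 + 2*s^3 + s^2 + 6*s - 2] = 240*s^4 + 180*s^3 - 12*s^2 + 12*s + 2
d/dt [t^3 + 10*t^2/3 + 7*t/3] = 3*t^2 + 20*t/3 + 7/3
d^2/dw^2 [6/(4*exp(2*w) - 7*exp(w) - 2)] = 6*((7 - 16*exp(w))*(-4*exp(2*w) + 7*exp(w) + 2) - 2*(8*exp(w) - 7)^2*exp(w))*exp(w)/(-4*exp(2*w) + 7*exp(w) + 2)^3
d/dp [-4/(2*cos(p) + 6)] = -2*sin(p)/(cos(p) + 3)^2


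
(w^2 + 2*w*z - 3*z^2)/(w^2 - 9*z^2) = (-w + z)/(-w + 3*z)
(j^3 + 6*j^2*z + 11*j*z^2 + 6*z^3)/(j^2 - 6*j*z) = (j^3 + 6*j^2*z + 11*j*z^2 + 6*z^3)/(j*(j - 6*z))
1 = 1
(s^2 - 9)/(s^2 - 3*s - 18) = (s - 3)/(s - 6)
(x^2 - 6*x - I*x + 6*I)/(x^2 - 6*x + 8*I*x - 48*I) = (x - I)/(x + 8*I)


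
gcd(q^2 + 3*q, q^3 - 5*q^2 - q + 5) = 1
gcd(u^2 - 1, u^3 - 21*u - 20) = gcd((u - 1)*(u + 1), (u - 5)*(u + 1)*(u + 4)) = u + 1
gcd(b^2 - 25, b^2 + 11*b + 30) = b + 5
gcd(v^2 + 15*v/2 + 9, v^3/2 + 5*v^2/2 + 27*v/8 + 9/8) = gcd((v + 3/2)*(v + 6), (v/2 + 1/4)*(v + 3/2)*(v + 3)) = v + 3/2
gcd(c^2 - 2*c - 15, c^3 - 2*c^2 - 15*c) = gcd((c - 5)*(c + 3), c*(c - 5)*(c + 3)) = c^2 - 2*c - 15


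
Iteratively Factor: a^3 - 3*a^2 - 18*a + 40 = (a - 5)*(a^2 + 2*a - 8) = (a - 5)*(a + 4)*(a - 2)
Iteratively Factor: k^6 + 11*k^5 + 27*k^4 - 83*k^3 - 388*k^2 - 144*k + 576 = (k + 3)*(k^5 + 8*k^4 + 3*k^3 - 92*k^2 - 112*k + 192) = (k + 3)*(k + 4)*(k^4 + 4*k^3 - 13*k^2 - 40*k + 48) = (k + 3)*(k + 4)^2*(k^3 - 13*k + 12) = (k - 3)*(k + 3)*(k + 4)^2*(k^2 + 3*k - 4) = (k - 3)*(k - 1)*(k + 3)*(k + 4)^2*(k + 4)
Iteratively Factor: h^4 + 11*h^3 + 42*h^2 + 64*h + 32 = (h + 1)*(h^3 + 10*h^2 + 32*h + 32) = (h + 1)*(h + 4)*(h^2 + 6*h + 8) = (h + 1)*(h + 4)^2*(h + 2)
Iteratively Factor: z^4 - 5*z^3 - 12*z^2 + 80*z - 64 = (z - 1)*(z^3 - 4*z^2 - 16*z + 64) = (z - 4)*(z - 1)*(z^2 - 16) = (z - 4)*(z - 1)*(z + 4)*(z - 4)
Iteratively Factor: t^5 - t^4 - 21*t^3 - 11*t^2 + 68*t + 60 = (t + 3)*(t^4 - 4*t^3 - 9*t^2 + 16*t + 20) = (t + 2)*(t + 3)*(t^3 - 6*t^2 + 3*t + 10) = (t - 5)*(t + 2)*(t + 3)*(t^2 - t - 2) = (t - 5)*(t - 2)*(t + 2)*(t + 3)*(t + 1)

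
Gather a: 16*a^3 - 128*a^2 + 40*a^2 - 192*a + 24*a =16*a^3 - 88*a^2 - 168*a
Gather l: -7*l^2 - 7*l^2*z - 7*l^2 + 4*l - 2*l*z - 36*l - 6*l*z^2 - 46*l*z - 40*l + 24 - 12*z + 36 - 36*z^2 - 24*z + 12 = l^2*(-7*z - 14) + l*(-6*z^2 - 48*z - 72) - 36*z^2 - 36*z + 72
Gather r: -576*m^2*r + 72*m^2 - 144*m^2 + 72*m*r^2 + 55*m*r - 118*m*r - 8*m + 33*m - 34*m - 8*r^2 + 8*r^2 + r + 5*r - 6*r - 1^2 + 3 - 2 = -72*m^2 + 72*m*r^2 - 9*m + r*(-576*m^2 - 63*m)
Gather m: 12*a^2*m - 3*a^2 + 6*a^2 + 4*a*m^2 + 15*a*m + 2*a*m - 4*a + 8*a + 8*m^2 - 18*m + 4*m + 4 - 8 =3*a^2 + 4*a + m^2*(4*a + 8) + m*(12*a^2 + 17*a - 14) - 4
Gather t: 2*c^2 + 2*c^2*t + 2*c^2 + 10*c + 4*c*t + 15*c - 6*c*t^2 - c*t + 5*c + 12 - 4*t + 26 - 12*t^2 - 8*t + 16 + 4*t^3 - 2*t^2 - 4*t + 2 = 4*c^2 + 30*c + 4*t^3 + t^2*(-6*c - 14) + t*(2*c^2 + 3*c - 16) + 56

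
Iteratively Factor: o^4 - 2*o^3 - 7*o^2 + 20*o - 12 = (o - 1)*(o^3 - o^2 - 8*o + 12) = (o - 1)*(o + 3)*(o^2 - 4*o + 4) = (o - 2)*(o - 1)*(o + 3)*(o - 2)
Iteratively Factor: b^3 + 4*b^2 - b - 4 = (b - 1)*(b^2 + 5*b + 4) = (b - 1)*(b + 4)*(b + 1)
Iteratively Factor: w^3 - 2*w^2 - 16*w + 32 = (w + 4)*(w^2 - 6*w + 8) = (w - 4)*(w + 4)*(w - 2)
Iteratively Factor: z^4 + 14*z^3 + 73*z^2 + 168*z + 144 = (z + 3)*(z^3 + 11*z^2 + 40*z + 48) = (z + 3)^2*(z^2 + 8*z + 16) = (z + 3)^2*(z + 4)*(z + 4)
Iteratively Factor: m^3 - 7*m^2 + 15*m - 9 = (m - 3)*(m^2 - 4*m + 3) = (m - 3)^2*(m - 1)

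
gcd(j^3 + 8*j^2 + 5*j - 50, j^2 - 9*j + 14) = j - 2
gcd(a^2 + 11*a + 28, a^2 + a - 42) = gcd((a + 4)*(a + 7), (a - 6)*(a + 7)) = a + 7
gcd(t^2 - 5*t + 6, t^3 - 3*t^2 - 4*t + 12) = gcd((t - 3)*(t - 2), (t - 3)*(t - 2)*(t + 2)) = t^2 - 5*t + 6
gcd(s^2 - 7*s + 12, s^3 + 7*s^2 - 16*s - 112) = s - 4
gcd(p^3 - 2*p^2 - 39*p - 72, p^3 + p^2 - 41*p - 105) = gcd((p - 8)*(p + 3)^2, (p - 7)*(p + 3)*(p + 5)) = p + 3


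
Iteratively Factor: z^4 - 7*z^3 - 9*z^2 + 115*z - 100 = (z - 5)*(z^3 - 2*z^2 - 19*z + 20) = (z - 5)^2*(z^2 + 3*z - 4) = (z - 5)^2*(z - 1)*(z + 4)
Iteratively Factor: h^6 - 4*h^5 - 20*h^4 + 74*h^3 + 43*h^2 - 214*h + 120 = (h - 1)*(h^5 - 3*h^4 - 23*h^3 + 51*h^2 + 94*h - 120) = (h - 3)*(h - 1)*(h^4 - 23*h^2 - 18*h + 40) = (h - 3)*(h - 1)^2*(h^3 + h^2 - 22*h - 40) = (h - 5)*(h - 3)*(h - 1)^2*(h^2 + 6*h + 8) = (h - 5)*(h - 3)*(h - 1)^2*(h + 2)*(h + 4)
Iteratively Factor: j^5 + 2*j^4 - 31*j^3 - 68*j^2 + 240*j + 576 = (j + 3)*(j^4 - j^3 - 28*j^2 + 16*j + 192) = (j + 3)^2*(j^3 - 4*j^2 - 16*j + 64) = (j - 4)*(j + 3)^2*(j^2 - 16) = (j - 4)*(j + 3)^2*(j + 4)*(j - 4)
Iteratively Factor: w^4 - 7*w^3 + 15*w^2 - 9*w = (w - 1)*(w^3 - 6*w^2 + 9*w) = w*(w - 1)*(w^2 - 6*w + 9) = w*(w - 3)*(w - 1)*(w - 3)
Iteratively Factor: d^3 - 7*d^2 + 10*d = (d - 5)*(d^2 - 2*d) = (d - 5)*(d - 2)*(d)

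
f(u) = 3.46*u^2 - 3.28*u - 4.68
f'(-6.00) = -44.80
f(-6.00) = 139.56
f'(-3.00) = -24.04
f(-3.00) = 36.30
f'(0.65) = 1.22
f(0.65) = -5.35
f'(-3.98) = -30.82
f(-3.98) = 63.18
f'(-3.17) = -25.22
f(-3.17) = 40.49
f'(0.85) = 2.60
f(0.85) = -4.97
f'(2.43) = 13.54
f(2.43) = 7.78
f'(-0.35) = -5.70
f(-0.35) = -3.11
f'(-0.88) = -9.37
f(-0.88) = 0.89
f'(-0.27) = -5.15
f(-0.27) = -3.54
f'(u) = 6.92*u - 3.28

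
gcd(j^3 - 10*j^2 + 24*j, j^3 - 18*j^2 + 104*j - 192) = j^2 - 10*j + 24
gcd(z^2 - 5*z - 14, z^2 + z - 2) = z + 2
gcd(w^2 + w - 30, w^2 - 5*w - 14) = 1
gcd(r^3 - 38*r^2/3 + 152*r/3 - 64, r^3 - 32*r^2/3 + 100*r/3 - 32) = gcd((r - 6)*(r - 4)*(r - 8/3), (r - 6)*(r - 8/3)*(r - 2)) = r^2 - 26*r/3 + 16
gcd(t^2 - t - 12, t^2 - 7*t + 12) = t - 4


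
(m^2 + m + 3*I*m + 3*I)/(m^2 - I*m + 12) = (m + 1)/(m - 4*I)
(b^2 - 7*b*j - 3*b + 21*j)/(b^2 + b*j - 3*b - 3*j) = (b - 7*j)/(b + j)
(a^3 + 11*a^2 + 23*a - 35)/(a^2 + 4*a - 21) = (a^2 + 4*a - 5)/(a - 3)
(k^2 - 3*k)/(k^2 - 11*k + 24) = k/(k - 8)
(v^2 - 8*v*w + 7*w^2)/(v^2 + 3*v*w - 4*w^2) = (v - 7*w)/(v + 4*w)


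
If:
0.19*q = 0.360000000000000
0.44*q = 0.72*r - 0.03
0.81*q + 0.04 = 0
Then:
No Solution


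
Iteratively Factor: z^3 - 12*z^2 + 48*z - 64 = (z - 4)*(z^2 - 8*z + 16) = (z - 4)^2*(z - 4)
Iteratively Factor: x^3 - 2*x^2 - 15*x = (x)*(x^2 - 2*x - 15) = x*(x - 5)*(x + 3)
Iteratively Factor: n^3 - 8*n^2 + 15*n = (n - 5)*(n^2 - 3*n) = n*(n - 5)*(n - 3)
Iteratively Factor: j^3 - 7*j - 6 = (j + 2)*(j^2 - 2*j - 3) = (j - 3)*(j + 2)*(j + 1)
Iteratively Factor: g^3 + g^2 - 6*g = (g)*(g^2 + g - 6) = g*(g - 2)*(g + 3)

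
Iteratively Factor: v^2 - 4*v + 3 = (v - 1)*(v - 3)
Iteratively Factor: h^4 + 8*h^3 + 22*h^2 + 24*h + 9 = (h + 3)*(h^3 + 5*h^2 + 7*h + 3) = (h + 1)*(h + 3)*(h^2 + 4*h + 3) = (h + 1)^2*(h + 3)*(h + 3)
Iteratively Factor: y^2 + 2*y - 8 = (y + 4)*(y - 2)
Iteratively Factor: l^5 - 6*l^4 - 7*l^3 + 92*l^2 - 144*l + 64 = (l - 1)*(l^4 - 5*l^3 - 12*l^2 + 80*l - 64) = (l - 4)*(l - 1)*(l^3 - l^2 - 16*l + 16) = (l - 4)*(l - 1)^2*(l^2 - 16) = (l - 4)*(l - 1)^2*(l + 4)*(l - 4)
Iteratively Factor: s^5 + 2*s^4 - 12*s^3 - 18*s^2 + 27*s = (s - 3)*(s^4 + 5*s^3 + 3*s^2 - 9*s) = s*(s - 3)*(s^3 + 5*s^2 + 3*s - 9) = s*(s - 3)*(s - 1)*(s^2 + 6*s + 9) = s*(s - 3)*(s - 1)*(s + 3)*(s + 3)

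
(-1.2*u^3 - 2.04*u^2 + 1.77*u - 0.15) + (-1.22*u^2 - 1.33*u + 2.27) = -1.2*u^3 - 3.26*u^2 + 0.44*u + 2.12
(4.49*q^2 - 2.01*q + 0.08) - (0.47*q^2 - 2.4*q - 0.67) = 4.02*q^2 + 0.39*q + 0.75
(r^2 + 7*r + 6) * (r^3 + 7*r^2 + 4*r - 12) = r^5 + 14*r^4 + 59*r^3 + 58*r^2 - 60*r - 72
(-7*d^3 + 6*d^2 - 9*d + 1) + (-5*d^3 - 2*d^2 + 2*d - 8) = -12*d^3 + 4*d^2 - 7*d - 7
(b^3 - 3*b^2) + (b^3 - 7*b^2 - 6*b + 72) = 2*b^3 - 10*b^2 - 6*b + 72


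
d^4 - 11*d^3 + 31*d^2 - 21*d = d*(d - 7)*(d - 3)*(d - 1)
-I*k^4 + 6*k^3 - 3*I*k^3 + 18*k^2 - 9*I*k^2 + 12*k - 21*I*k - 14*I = (k + 2)*(k - I)*(k + 7*I)*(-I*k - I)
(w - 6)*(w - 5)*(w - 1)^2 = w^4 - 13*w^3 + 53*w^2 - 71*w + 30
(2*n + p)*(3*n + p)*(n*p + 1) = 6*n^3*p + 5*n^2*p^2 + 6*n^2 + n*p^3 + 5*n*p + p^2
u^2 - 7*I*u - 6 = (u - 6*I)*(u - I)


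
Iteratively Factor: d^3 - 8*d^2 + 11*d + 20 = (d - 5)*(d^2 - 3*d - 4) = (d - 5)*(d - 4)*(d + 1)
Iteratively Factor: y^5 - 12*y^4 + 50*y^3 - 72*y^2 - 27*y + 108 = (y + 1)*(y^4 - 13*y^3 + 63*y^2 - 135*y + 108) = (y - 3)*(y + 1)*(y^3 - 10*y^2 + 33*y - 36) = (y - 4)*(y - 3)*(y + 1)*(y^2 - 6*y + 9) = (y - 4)*(y - 3)^2*(y + 1)*(y - 3)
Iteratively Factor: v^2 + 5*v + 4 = (v + 1)*(v + 4)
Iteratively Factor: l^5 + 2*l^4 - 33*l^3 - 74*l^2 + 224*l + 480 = (l - 3)*(l^4 + 5*l^3 - 18*l^2 - 128*l - 160) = (l - 3)*(l + 4)*(l^3 + l^2 - 22*l - 40) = (l - 3)*(l + 4)^2*(l^2 - 3*l - 10) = (l - 3)*(l + 2)*(l + 4)^2*(l - 5)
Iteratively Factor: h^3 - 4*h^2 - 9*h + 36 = (h - 4)*(h^2 - 9) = (h - 4)*(h - 3)*(h + 3)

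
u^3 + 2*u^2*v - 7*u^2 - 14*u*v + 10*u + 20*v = (u - 5)*(u - 2)*(u + 2*v)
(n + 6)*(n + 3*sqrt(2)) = n^2 + 3*sqrt(2)*n + 6*n + 18*sqrt(2)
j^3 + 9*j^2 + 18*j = j*(j + 3)*(j + 6)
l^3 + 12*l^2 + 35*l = l*(l + 5)*(l + 7)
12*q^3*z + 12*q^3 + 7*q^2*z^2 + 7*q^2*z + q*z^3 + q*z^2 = (3*q + z)*(4*q + z)*(q*z + q)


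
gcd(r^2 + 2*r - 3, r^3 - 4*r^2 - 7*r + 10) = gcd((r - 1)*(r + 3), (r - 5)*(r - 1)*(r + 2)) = r - 1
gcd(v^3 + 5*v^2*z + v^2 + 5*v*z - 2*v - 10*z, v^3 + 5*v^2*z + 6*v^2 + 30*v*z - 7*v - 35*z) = v^2 + 5*v*z - v - 5*z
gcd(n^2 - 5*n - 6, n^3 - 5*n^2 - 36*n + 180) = n - 6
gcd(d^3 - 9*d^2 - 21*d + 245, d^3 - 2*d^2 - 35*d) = d^2 - 2*d - 35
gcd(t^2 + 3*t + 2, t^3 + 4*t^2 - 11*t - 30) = t + 2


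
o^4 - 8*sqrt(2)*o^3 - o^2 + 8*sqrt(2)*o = o*(o - 1)*(o + 1)*(o - 8*sqrt(2))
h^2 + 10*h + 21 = (h + 3)*(h + 7)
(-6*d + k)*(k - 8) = -6*d*k + 48*d + k^2 - 8*k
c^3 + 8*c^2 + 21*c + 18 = (c + 2)*(c + 3)^2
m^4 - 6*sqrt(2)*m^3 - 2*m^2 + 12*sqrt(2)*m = m*(m - 6*sqrt(2))*(m - sqrt(2))*(m + sqrt(2))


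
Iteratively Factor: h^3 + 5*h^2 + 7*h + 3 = (h + 1)*(h^2 + 4*h + 3) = (h + 1)^2*(h + 3)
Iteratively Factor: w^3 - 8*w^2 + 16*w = (w)*(w^2 - 8*w + 16) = w*(w - 4)*(w - 4)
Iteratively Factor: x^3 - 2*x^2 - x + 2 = (x - 2)*(x^2 - 1) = (x - 2)*(x + 1)*(x - 1)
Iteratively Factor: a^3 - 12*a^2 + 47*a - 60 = (a - 4)*(a^2 - 8*a + 15) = (a - 4)*(a - 3)*(a - 5)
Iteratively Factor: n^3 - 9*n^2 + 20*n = (n - 4)*(n^2 - 5*n) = n*(n - 4)*(n - 5)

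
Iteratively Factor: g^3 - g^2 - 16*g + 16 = (g + 4)*(g^2 - 5*g + 4) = (g - 4)*(g + 4)*(g - 1)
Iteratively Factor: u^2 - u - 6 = (u - 3)*(u + 2)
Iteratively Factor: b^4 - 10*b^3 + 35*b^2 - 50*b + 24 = (b - 3)*(b^3 - 7*b^2 + 14*b - 8) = (b - 3)*(b - 1)*(b^2 - 6*b + 8) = (b - 4)*(b - 3)*(b - 1)*(b - 2)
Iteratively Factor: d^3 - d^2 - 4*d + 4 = (d - 1)*(d^2 - 4) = (d - 2)*(d - 1)*(d + 2)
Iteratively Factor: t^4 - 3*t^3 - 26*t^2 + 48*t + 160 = (t - 4)*(t^3 + t^2 - 22*t - 40) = (t - 4)*(t + 4)*(t^2 - 3*t - 10) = (t - 5)*(t - 4)*(t + 4)*(t + 2)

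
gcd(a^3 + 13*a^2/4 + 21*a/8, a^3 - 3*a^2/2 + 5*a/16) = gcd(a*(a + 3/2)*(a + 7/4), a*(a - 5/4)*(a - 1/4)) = a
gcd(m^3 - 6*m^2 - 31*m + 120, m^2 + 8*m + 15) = m + 5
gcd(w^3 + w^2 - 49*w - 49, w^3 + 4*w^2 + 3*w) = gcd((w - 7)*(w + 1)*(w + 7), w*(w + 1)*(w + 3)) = w + 1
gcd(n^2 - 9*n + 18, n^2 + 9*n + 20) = 1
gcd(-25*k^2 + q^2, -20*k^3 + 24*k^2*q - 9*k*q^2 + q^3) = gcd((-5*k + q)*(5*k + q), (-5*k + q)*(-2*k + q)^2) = -5*k + q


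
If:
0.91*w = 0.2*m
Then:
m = 4.55*w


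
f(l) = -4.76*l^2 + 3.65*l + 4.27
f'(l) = 3.65 - 9.52*l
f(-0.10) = 3.86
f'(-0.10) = 4.60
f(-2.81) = -43.57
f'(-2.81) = 30.40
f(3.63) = -45.20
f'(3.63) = -30.91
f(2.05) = -8.25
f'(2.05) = -15.87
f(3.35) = -36.92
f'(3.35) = -28.24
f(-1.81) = -17.93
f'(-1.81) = 20.88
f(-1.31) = -8.68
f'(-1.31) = 16.12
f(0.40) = 4.97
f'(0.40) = -0.16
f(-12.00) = -724.97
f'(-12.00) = 117.89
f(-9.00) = -414.14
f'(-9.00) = 89.33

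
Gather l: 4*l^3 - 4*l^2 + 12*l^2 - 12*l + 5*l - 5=4*l^3 + 8*l^2 - 7*l - 5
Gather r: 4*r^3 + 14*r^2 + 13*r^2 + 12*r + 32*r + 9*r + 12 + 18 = 4*r^3 + 27*r^2 + 53*r + 30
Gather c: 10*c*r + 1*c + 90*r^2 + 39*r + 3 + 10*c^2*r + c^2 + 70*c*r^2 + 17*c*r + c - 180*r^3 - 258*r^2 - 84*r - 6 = c^2*(10*r + 1) + c*(70*r^2 + 27*r + 2) - 180*r^3 - 168*r^2 - 45*r - 3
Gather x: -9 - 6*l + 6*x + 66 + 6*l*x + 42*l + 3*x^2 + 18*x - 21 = 36*l + 3*x^2 + x*(6*l + 24) + 36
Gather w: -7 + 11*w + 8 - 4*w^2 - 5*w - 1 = -4*w^2 + 6*w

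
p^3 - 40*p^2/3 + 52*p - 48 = (p - 6)^2*(p - 4/3)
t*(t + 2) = t^2 + 2*t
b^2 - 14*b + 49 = (b - 7)^2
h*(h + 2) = h^2 + 2*h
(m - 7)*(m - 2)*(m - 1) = m^3 - 10*m^2 + 23*m - 14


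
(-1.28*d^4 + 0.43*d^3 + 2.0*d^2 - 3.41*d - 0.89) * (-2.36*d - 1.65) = 3.0208*d^5 + 1.0972*d^4 - 5.4295*d^3 + 4.7476*d^2 + 7.7269*d + 1.4685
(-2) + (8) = 6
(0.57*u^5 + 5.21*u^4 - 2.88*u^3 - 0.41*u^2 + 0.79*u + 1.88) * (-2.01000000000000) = -1.1457*u^5 - 10.4721*u^4 + 5.7888*u^3 + 0.8241*u^2 - 1.5879*u - 3.7788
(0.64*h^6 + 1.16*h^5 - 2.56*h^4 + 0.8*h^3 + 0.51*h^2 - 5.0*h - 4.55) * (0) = 0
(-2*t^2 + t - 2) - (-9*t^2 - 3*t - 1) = 7*t^2 + 4*t - 1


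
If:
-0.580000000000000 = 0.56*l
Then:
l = -1.04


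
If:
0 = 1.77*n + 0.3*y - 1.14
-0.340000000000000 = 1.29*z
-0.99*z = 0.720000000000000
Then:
No Solution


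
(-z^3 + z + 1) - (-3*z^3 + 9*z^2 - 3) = 2*z^3 - 9*z^2 + z + 4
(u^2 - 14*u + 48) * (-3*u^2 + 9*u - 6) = -3*u^4 + 51*u^3 - 276*u^2 + 516*u - 288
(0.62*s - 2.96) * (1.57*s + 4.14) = 0.9734*s^2 - 2.0804*s - 12.2544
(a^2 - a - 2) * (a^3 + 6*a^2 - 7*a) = a^5 + 5*a^4 - 15*a^3 - 5*a^2 + 14*a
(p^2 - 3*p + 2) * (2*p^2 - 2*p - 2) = 2*p^4 - 8*p^3 + 8*p^2 + 2*p - 4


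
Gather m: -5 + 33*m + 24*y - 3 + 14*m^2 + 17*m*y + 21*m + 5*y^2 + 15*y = 14*m^2 + m*(17*y + 54) + 5*y^2 + 39*y - 8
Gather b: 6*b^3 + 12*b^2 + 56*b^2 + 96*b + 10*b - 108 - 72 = 6*b^3 + 68*b^2 + 106*b - 180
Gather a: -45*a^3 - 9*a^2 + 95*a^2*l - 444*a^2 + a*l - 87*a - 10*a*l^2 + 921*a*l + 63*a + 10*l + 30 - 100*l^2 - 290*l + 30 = -45*a^3 + a^2*(95*l - 453) + a*(-10*l^2 + 922*l - 24) - 100*l^2 - 280*l + 60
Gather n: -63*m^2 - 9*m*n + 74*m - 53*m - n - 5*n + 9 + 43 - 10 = -63*m^2 + 21*m + n*(-9*m - 6) + 42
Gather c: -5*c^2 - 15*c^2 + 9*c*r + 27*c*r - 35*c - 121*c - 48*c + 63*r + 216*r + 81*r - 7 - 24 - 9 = -20*c^2 + c*(36*r - 204) + 360*r - 40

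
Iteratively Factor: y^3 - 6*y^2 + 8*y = (y)*(y^2 - 6*y + 8) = y*(y - 4)*(y - 2)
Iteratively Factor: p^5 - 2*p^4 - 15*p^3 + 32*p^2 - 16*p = (p - 4)*(p^4 + 2*p^3 - 7*p^2 + 4*p) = p*(p - 4)*(p^3 + 2*p^2 - 7*p + 4) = p*(p - 4)*(p - 1)*(p^2 + 3*p - 4) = p*(p - 4)*(p - 1)^2*(p + 4)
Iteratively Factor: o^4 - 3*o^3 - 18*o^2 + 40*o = (o - 2)*(o^3 - o^2 - 20*o) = (o - 2)*(o + 4)*(o^2 - 5*o) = o*(o - 2)*(o + 4)*(o - 5)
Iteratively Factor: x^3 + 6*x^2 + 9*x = (x + 3)*(x^2 + 3*x) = x*(x + 3)*(x + 3)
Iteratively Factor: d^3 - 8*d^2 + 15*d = (d - 5)*(d^2 - 3*d) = d*(d - 5)*(d - 3)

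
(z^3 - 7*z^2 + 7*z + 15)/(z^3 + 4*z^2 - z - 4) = (z^2 - 8*z + 15)/(z^2 + 3*z - 4)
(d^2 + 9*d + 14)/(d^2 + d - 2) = (d + 7)/(d - 1)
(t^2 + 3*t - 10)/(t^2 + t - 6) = (t + 5)/(t + 3)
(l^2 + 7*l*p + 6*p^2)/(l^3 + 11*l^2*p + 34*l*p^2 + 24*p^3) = 1/(l + 4*p)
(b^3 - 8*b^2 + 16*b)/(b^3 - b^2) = (b^2 - 8*b + 16)/(b*(b - 1))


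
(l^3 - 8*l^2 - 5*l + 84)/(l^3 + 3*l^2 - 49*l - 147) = (l - 4)/(l + 7)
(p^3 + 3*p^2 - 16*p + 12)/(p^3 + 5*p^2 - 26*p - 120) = (p^2 - 3*p + 2)/(p^2 - p - 20)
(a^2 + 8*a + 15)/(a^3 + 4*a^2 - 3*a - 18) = (a + 5)/(a^2 + a - 6)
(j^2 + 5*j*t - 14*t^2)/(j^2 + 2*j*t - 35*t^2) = (-j + 2*t)/(-j + 5*t)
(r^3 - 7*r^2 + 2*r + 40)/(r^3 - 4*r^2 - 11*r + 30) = (r^2 - 2*r - 8)/(r^2 + r - 6)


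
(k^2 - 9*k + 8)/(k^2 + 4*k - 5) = (k - 8)/(k + 5)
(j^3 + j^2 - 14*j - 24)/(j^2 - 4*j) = j + 5 + 6/j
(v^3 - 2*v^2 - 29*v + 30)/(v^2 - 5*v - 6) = (v^2 + 4*v - 5)/(v + 1)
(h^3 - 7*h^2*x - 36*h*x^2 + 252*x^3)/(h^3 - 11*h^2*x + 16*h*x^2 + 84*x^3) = (h + 6*x)/(h + 2*x)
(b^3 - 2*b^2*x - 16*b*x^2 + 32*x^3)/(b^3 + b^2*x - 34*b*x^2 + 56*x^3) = (b + 4*x)/(b + 7*x)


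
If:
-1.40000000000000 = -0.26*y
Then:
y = 5.38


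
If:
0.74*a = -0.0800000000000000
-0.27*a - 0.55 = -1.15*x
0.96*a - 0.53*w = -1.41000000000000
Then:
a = -0.11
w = 2.46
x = 0.45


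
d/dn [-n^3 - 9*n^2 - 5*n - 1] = -3*n^2 - 18*n - 5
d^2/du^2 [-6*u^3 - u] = -36*u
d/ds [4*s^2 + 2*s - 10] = 8*s + 2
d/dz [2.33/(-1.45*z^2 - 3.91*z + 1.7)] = (6.757*z + 9.1103)/(1.45*z^2 + 3.91*z - 1.7)^2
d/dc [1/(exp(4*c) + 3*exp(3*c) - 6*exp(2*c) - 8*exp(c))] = (-4*exp(3*c) - 9*exp(2*c) + 12*exp(c) + 8)*exp(-c)/(exp(3*c) + 3*exp(2*c) - 6*exp(c) - 8)^2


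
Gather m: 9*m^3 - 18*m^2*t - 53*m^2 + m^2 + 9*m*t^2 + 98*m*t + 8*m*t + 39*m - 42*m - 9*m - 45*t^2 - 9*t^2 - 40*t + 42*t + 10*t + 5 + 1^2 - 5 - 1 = 9*m^3 + m^2*(-18*t - 52) + m*(9*t^2 + 106*t - 12) - 54*t^2 + 12*t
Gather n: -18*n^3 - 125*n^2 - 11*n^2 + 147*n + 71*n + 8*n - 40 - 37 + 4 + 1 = -18*n^3 - 136*n^2 + 226*n - 72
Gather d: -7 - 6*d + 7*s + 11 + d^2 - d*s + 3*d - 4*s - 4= d^2 + d*(-s - 3) + 3*s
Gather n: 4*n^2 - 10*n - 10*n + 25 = 4*n^2 - 20*n + 25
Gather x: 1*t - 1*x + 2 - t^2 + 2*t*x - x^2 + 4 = -t^2 + t - x^2 + x*(2*t - 1) + 6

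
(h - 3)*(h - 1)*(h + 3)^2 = h^4 + 2*h^3 - 12*h^2 - 18*h + 27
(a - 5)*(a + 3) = a^2 - 2*a - 15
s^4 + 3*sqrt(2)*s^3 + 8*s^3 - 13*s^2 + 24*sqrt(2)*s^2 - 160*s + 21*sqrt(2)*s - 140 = (s + 1)*(s + 7)*(s - 2*sqrt(2))*(s + 5*sqrt(2))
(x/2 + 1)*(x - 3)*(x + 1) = x^3/2 - 7*x/2 - 3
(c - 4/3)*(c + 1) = c^2 - c/3 - 4/3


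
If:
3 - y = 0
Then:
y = 3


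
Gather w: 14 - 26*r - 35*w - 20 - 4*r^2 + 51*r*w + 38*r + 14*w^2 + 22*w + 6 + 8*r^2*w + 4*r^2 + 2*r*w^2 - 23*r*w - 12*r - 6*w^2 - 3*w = w^2*(2*r + 8) + w*(8*r^2 + 28*r - 16)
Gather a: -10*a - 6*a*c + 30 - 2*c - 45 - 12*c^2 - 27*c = a*(-6*c - 10) - 12*c^2 - 29*c - 15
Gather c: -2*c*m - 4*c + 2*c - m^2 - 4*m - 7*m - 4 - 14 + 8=c*(-2*m - 2) - m^2 - 11*m - 10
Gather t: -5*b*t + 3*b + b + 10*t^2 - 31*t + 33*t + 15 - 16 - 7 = 4*b + 10*t^2 + t*(2 - 5*b) - 8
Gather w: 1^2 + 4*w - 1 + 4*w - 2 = 8*w - 2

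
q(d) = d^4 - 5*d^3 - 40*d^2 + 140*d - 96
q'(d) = 4*d^3 - 15*d^2 - 80*d + 140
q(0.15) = -75.92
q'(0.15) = 127.68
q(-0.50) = -175.31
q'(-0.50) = 175.75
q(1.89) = 4.72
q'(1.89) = -37.78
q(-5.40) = -380.77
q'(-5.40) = -495.26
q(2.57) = -41.64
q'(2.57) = -96.78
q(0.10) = -82.40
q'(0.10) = 131.85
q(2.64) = -48.61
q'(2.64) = -102.15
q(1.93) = 3.13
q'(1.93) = -41.52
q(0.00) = -96.00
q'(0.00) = 140.00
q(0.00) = -96.00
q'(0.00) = 140.00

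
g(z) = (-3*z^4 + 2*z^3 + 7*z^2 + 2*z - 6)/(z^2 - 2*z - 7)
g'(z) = (2 - 2*z)*(-3*z^4 + 2*z^3 + 7*z^2 + 2*z - 6)/(z^2 - 2*z - 7)^2 + (-12*z^3 + 6*z^2 + 14*z + 2)/(z^2 - 2*z - 7)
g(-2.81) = -28.82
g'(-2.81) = 8.70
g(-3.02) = -30.98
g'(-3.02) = 11.75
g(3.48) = 145.96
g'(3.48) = 598.13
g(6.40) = -199.21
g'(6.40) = -31.04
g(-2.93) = -29.98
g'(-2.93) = 10.57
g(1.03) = -0.29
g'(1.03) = -1.21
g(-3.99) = -46.74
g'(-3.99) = 19.97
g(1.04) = -0.30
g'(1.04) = -1.20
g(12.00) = -510.85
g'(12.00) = -74.90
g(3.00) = 31.50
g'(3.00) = 88.00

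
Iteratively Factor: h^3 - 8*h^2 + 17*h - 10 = (h - 2)*(h^2 - 6*h + 5) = (h - 5)*(h - 2)*(h - 1)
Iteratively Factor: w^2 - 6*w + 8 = (w - 4)*(w - 2)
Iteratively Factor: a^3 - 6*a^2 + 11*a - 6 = (a - 1)*(a^2 - 5*a + 6) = (a - 3)*(a - 1)*(a - 2)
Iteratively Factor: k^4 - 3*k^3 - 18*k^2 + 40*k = (k - 5)*(k^3 + 2*k^2 - 8*k) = (k - 5)*(k - 2)*(k^2 + 4*k) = k*(k - 5)*(k - 2)*(k + 4)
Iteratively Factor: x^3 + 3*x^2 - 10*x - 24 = (x + 4)*(x^2 - x - 6) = (x - 3)*(x + 4)*(x + 2)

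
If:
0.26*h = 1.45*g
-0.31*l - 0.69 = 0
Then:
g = 0.179310344827586*h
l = -2.23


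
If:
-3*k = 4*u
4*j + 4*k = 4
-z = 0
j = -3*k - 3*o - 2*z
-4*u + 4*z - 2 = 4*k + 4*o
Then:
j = 3/5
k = 2/5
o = -3/5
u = -3/10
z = 0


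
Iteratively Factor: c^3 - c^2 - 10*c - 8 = (c + 2)*(c^2 - 3*c - 4) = (c + 1)*(c + 2)*(c - 4)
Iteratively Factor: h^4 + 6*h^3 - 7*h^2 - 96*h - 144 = (h - 4)*(h^3 + 10*h^2 + 33*h + 36) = (h - 4)*(h + 3)*(h^2 + 7*h + 12) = (h - 4)*(h + 3)*(h + 4)*(h + 3)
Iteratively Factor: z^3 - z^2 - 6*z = (z + 2)*(z^2 - 3*z) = (z - 3)*(z + 2)*(z)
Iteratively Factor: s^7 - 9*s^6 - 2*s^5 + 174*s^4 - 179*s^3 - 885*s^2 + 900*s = (s - 1)*(s^6 - 8*s^5 - 10*s^4 + 164*s^3 - 15*s^2 - 900*s) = (s - 1)*(s + 3)*(s^5 - 11*s^4 + 23*s^3 + 95*s^2 - 300*s) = (s - 5)*(s - 1)*(s + 3)*(s^4 - 6*s^3 - 7*s^2 + 60*s) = (s - 5)^2*(s - 1)*(s + 3)*(s^3 - s^2 - 12*s) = s*(s - 5)^2*(s - 1)*(s + 3)*(s^2 - s - 12) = s*(s - 5)^2*(s - 4)*(s - 1)*(s + 3)*(s + 3)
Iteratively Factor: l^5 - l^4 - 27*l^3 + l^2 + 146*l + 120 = (l - 3)*(l^4 + 2*l^3 - 21*l^2 - 62*l - 40) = (l - 5)*(l - 3)*(l^3 + 7*l^2 + 14*l + 8) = (l - 5)*(l - 3)*(l + 4)*(l^2 + 3*l + 2) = (l - 5)*(l - 3)*(l + 2)*(l + 4)*(l + 1)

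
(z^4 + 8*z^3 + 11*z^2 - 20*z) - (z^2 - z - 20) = z^4 + 8*z^3 + 10*z^2 - 19*z + 20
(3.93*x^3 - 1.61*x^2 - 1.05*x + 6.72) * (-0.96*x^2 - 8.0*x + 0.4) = -3.7728*x^5 - 29.8944*x^4 + 15.46*x^3 + 1.3048*x^2 - 54.18*x + 2.688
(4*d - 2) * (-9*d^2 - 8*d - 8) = -36*d^3 - 14*d^2 - 16*d + 16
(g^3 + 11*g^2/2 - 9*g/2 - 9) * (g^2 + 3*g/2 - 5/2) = g^5 + 7*g^4 + 5*g^3/4 - 59*g^2/2 - 9*g/4 + 45/2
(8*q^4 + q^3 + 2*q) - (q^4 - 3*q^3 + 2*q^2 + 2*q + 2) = 7*q^4 + 4*q^3 - 2*q^2 - 2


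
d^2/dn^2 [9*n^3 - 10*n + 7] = 54*n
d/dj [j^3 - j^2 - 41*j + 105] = 3*j^2 - 2*j - 41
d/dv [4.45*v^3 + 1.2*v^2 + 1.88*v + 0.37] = 13.35*v^2 + 2.4*v + 1.88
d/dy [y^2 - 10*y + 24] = 2*y - 10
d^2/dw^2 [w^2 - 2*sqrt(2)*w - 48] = 2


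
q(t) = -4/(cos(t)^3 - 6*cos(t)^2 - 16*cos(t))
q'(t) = -4*(3*sin(t)*cos(t)^2 - 12*sin(t)*cos(t) - 16*sin(t))/(cos(t)^3 - 6*cos(t)^2 - 16*cos(t))^2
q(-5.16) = 0.50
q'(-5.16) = 1.17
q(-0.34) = 0.20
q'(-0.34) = -0.09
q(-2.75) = -0.45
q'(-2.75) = -0.05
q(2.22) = -0.55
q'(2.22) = 0.46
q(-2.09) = -0.63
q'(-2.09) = -0.80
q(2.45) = -0.48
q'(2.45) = 0.18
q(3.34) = -0.45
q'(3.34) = -0.01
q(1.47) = 2.40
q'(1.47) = 24.52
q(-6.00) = 0.20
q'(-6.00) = 0.07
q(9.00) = -0.45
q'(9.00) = 0.05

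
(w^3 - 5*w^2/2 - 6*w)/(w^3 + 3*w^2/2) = (w - 4)/w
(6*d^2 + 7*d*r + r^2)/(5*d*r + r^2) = (6*d^2 + 7*d*r + r^2)/(r*(5*d + r))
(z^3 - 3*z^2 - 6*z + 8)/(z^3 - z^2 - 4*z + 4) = (z - 4)/(z - 2)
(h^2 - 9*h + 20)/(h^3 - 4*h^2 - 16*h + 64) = (h - 5)/(h^2 - 16)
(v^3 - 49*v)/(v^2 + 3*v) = (v^2 - 49)/(v + 3)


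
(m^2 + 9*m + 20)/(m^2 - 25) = (m + 4)/(m - 5)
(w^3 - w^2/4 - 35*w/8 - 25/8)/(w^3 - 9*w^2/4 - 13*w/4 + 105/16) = 2*(4*w^2 + 9*w + 5)/(8*w^2 + 2*w - 21)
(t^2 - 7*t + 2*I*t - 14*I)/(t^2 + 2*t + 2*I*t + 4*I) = (t - 7)/(t + 2)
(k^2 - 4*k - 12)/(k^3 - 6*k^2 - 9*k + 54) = (k + 2)/(k^2 - 9)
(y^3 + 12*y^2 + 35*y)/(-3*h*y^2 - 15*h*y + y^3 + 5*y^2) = (y + 7)/(-3*h + y)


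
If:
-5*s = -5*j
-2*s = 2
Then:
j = -1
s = -1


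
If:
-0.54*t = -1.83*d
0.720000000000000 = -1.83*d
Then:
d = -0.39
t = -1.33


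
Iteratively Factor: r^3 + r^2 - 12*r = (r - 3)*(r^2 + 4*r) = r*(r - 3)*(r + 4)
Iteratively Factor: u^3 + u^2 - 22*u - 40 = (u - 5)*(u^2 + 6*u + 8) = (u - 5)*(u + 4)*(u + 2)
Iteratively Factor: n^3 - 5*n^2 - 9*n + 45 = (n - 5)*(n^2 - 9) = (n - 5)*(n + 3)*(n - 3)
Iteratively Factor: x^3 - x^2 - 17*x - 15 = (x - 5)*(x^2 + 4*x + 3) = (x - 5)*(x + 3)*(x + 1)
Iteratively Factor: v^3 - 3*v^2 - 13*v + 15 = (v - 1)*(v^2 - 2*v - 15) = (v - 5)*(v - 1)*(v + 3)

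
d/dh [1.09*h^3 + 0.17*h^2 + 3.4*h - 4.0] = 3.27*h^2 + 0.34*h + 3.4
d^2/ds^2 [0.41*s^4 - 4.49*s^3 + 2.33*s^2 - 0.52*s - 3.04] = 4.92*s^2 - 26.94*s + 4.66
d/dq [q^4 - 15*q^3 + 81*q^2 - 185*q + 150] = 4*q^3 - 45*q^2 + 162*q - 185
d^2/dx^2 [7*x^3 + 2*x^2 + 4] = 42*x + 4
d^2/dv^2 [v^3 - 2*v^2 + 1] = 6*v - 4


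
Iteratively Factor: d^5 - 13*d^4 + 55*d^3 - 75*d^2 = (d)*(d^4 - 13*d^3 + 55*d^2 - 75*d) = d*(d - 5)*(d^3 - 8*d^2 + 15*d) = d*(d - 5)^2*(d^2 - 3*d) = d^2*(d - 5)^2*(d - 3)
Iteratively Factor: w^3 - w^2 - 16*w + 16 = (w - 4)*(w^2 + 3*w - 4) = (w - 4)*(w + 4)*(w - 1)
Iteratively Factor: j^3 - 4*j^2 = (j - 4)*(j^2) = j*(j - 4)*(j)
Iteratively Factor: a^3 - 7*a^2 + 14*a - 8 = (a - 4)*(a^2 - 3*a + 2) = (a - 4)*(a - 2)*(a - 1)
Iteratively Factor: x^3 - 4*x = (x + 2)*(x^2 - 2*x) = (x - 2)*(x + 2)*(x)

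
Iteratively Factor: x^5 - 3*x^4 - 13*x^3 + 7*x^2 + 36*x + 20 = (x + 1)*(x^4 - 4*x^3 - 9*x^2 + 16*x + 20) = (x + 1)*(x + 2)*(x^3 - 6*x^2 + 3*x + 10) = (x - 2)*(x + 1)*(x + 2)*(x^2 - 4*x - 5) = (x - 5)*(x - 2)*(x + 1)*(x + 2)*(x + 1)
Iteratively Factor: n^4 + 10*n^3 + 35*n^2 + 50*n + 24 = (n + 4)*(n^3 + 6*n^2 + 11*n + 6) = (n + 3)*(n + 4)*(n^2 + 3*n + 2) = (n + 1)*(n + 3)*(n + 4)*(n + 2)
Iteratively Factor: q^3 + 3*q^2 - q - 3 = (q + 3)*(q^2 - 1) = (q - 1)*(q + 3)*(q + 1)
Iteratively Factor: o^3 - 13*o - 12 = (o + 3)*(o^2 - 3*o - 4) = (o - 4)*(o + 3)*(o + 1)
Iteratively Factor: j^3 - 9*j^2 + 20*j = (j)*(j^2 - 9*j + 20) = j*(j - 4)*(j - 5)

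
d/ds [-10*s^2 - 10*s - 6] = -20*s - 10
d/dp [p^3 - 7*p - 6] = 3*p^2 - 7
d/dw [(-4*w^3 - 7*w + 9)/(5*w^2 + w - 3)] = (-20*w^4 - 8*w^3 + 71*w^2 - 90*w + 12)/(25*w^4 + 10*w^3 - 29*w^2 - 6*w + 9)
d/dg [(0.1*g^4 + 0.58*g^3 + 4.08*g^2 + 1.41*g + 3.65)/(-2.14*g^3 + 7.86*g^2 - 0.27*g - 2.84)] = (-0.214*g^6 + 1.572*g^5 + 13.209*g^4 + 4.5856*g^3 + 6.3072*g^2 - 80.5524*g - 3.0189)/(4.5796*g^6 - 33.6408*g^5 + 62.9352*g^4 + 7.9108*g^3 - 44.5719*g^2 + 1.5336*g + 8.0656)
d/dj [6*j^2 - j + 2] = 12*j - 1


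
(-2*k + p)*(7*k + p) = -14*k^2 + 5*k*p + p^2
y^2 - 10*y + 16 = (y - 8)*(y - 2)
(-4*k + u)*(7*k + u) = -28*k^2 + 3*k*u + u^2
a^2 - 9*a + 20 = (a - 5)*(a - 4)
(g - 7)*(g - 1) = g^2 - 8*g + 7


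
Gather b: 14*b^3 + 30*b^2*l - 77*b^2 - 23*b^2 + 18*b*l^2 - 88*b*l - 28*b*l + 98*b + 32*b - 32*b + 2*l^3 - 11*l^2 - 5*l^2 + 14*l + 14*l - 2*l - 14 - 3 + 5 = 14*b^3 + b^2*(30*l - 100) + b*(18*l^2 - 116*l + 98) + 2*l^3 - 16*l^2 + 26*l - 12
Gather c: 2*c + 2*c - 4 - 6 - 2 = 4*c - 12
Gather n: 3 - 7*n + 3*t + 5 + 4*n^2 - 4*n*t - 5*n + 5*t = 4*n^2 + n*(-4*t - 12) + 8*t + 8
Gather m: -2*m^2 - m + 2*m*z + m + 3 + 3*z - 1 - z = -2*m^2 + 2*m*z + 2*z + 2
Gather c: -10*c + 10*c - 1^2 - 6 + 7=0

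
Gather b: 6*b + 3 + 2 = 6*b + 5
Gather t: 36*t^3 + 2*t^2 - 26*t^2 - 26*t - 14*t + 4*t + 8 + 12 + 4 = 36*t^3 - 24*t^2 - 36*t + 24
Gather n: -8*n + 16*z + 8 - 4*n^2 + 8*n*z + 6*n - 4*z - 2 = -4*n^2 + n*(8*z - 2) + 12*z + 6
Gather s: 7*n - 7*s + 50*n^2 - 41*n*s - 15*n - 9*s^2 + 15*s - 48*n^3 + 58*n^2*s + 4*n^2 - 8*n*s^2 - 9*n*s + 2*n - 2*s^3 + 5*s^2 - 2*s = -48*n^3 + 54*n^2 - 6*n - 2*s^3 + s^2*(-8*n - 4) + s*(58*n^2 - 50*n + 6)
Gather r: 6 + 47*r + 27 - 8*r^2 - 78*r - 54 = -8*r^2 - 31*r - 21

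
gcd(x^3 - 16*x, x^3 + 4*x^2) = x^2 + 4*x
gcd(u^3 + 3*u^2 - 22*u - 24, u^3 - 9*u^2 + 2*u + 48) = 1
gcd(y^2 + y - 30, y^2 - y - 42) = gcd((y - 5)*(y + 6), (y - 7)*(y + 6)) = y + 6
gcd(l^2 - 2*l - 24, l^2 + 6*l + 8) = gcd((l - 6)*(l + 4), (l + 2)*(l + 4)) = l + 4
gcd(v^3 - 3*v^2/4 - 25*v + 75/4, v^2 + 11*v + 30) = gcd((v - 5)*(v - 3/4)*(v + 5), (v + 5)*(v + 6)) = v + 5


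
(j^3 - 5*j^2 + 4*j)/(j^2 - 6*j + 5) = j*(j - 4)/(j - 5)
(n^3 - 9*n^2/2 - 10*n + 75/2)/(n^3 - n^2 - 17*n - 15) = (n - 5/2)/(n + 1)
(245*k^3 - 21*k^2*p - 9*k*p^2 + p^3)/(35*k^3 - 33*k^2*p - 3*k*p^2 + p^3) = (-7*k + p)/(-k + p)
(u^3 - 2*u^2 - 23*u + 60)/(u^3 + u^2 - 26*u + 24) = (u^2 + 2*u - 15)/(u^2 + 5*u - 6)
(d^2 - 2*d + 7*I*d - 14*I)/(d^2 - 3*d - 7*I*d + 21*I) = (d^2 + d*(-2 + 7*I) - 14*I)/(d^2 - d*(3 + 7*I) + 21*I)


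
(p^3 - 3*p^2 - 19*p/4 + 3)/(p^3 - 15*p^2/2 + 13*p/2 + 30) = (p - 1/2)/(p - 5)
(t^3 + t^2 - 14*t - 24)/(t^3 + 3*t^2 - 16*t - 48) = (t + 2)/(t + 4)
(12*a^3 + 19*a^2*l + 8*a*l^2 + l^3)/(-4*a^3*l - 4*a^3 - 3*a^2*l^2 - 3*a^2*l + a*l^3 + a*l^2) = (-12*a^2 - 7*a*l - l^2)/(a*(4*a*l + 4*a - l^2 - l))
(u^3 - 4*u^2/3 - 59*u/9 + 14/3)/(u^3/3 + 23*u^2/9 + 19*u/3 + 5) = (9*u^3 - 12*u^2 - 59*u + 42)/(3*u^3 + 23*u^2 + 57*u + 45)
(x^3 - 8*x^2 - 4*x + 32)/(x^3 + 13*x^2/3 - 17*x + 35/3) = 3*(x^3 - 8*x^2 - 4*x + 32)/(3*x^3 + 13*x^2 - 51*x + 35)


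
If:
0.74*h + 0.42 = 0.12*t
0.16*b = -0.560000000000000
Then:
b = -3.50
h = 0.162162162162162*t - 0.567567567567568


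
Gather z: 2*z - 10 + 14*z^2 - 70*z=14*z^2 - 68*z - 10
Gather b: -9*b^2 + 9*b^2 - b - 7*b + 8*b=0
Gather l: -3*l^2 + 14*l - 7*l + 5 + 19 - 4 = -3*l^2 + 7*l + 20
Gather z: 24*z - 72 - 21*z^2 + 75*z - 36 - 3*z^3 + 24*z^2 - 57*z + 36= -3*z^3 + 3*z^2 + 42*z - 72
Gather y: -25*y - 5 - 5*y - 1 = -30*y - 6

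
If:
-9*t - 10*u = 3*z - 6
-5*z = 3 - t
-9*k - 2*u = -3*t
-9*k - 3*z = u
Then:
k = 31/228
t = 43/76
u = 9/38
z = -37/76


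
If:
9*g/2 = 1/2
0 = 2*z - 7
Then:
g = 1/9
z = 7/2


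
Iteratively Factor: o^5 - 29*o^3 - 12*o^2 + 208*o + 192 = (o - 4)*(o^4 + 4*o^3 - 13*o^2 - 64*o - 48) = (o - 4)*(o + 1)*(o^3 + 3*o^2 - 16*o - 48) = (o - 4)*(o + 1)*(o + 4)*(o^2 - o - 12) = (o - 4)^2*(o + 1)*(o + 4)*(o + 3)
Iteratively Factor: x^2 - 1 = (x - 1)*(x + 1)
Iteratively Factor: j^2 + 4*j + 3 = (j + 1)*(j + 3)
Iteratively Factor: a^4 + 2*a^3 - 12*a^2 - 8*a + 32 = (a + 4)*(a^3 - 2*a^2 - 4*a + 8) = (a + 2)*(a + 4)*(a^2 - 4*a + 4) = (a - 2)*(a + 2)*(a + 4)*(a - 2)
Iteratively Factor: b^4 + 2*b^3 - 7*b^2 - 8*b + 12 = (b + 2)*(b^3 - 7*b + 6) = (b - 1)*(b + 2)*(b^2 + b - 6) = (b - 1)*(b + 2)*(b + 3)*(b - 2)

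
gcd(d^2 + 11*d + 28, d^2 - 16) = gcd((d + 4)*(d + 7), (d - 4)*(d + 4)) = d + 4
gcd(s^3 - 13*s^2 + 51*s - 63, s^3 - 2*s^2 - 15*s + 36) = s^2 - 6*s + 9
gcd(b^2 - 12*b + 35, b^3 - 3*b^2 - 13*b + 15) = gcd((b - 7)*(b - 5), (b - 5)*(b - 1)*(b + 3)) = b - 5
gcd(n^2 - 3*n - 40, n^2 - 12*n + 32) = n - 8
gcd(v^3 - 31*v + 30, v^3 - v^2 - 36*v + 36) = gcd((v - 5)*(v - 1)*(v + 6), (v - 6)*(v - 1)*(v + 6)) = v^2 + 5*v - 6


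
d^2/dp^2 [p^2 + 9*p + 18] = 2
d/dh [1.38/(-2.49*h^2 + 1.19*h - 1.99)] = (6.8724*h - 1.6422)/(2.49*h^2 - 1.19*h + 1.99)^2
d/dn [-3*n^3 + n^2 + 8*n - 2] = -9*n^2 + 2*n + 8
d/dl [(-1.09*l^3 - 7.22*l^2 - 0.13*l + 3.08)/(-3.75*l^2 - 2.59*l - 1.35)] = (4.0875*l^4 + 5.64619999999999*l^3 + 22.6268*l^2 + 42.594*l + 8.1527)/(14.0625*l^4 + 19.425*l^3 + 16.8331*l^2 + 6.993*l + 1.8225)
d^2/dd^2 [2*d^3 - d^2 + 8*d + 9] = 12*d - 2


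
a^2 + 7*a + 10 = (a + 2)*(a + 5)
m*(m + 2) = m^2 + 2*m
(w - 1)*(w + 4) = w^2 + 3*w - 4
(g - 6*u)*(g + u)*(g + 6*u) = g^3 + g^2*u - 36*g*u^2 - 36*u^3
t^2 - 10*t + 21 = (t - 7)*(t - 3)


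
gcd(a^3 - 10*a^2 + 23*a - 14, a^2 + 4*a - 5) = a - 1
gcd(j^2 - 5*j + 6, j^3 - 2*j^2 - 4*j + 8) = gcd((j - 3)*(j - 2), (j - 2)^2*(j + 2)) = j - 2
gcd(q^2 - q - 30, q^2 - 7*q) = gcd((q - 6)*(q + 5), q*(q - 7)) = 1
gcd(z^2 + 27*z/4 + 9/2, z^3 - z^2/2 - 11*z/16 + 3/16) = z + 3/4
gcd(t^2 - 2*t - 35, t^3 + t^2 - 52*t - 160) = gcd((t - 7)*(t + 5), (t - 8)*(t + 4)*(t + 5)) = t + 5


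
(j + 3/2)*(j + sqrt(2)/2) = j^2 + sqrt(2)*j/2 + 3*j/2 + 3*sqrt(2)/4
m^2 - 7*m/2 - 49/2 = (m - 7)*(m + 7/2)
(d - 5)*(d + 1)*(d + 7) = d^3 + 3*d^2 - 33*d - 35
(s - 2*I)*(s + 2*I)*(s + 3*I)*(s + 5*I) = s^4 + 8*I*s^3 - 11*s^2 + 32*I*s - 60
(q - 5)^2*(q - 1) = q^3 - 11*q^2 + 35*q - 25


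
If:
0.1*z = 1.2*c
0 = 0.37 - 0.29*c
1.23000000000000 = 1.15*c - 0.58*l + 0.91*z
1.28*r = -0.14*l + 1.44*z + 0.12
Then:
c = 1.28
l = 24.43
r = 14.65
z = 15.31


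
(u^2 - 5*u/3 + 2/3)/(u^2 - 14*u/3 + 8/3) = (u - 1)/(u - 4)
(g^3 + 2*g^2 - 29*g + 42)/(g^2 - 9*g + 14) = (g^2 + 4*g - 21)/(g - 7)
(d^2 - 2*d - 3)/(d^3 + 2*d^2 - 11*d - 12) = 1/(d + 4)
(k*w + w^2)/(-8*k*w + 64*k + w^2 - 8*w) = w*(k + w)/(-8*k*w + 64*k + w^2 - 8*w)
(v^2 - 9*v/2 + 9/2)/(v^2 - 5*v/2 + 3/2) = (v - 3)/(v - 1)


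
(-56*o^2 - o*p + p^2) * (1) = -56*o^2 - o*p + p^2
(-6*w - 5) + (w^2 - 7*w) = w^2 - 13*w - 5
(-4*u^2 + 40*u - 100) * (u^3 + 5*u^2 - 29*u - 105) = -4*u^5 + 20*u^4 + 216*u^3 - 1240*u^2 - 1300*u + 10500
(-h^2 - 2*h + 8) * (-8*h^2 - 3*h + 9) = 8*h^4 + 19*h^3 - 67*h^2 - 42*h + 72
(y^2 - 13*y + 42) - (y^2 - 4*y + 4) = 38 - 9*y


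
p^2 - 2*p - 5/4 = (p - 5/2)*(p + 1/2)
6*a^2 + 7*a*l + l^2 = (a + l)*(6*a + l)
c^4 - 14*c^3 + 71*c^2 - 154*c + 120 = (c - 5)*(c - 4)*(c - 3)*(c - 2)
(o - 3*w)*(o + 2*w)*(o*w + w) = o^3*w - o^2*w^2 + o^2*w - 6*o*w^3 - o*w^2 - 6*w^3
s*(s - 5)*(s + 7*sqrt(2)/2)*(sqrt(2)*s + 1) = sqrt(2)*s^4 - 5*sqrt(2)*s^3 + 8*s^3 - 40*s^2 + 7*sqrt(2)*s^2/2 - 35*sqrt(2)*s/2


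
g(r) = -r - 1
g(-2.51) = 1.51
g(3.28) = -4.28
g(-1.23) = 0.23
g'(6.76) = -1.00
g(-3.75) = 2.75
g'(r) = -1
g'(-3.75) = -1.00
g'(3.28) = -1.00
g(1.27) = -2.27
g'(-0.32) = -1.00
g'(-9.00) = -1.00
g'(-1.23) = -1.00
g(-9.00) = 8.00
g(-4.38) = 3.38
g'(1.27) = -1.00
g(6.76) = -7.76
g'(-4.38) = -1.00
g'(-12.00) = -1.00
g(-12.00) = 11.00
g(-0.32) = -0.68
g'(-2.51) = -1.00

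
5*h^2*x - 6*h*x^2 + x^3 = x*(-5*h + x)*(-h + x)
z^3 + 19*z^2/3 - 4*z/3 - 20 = (z - 5/3)*(z + 2)*(z + 6)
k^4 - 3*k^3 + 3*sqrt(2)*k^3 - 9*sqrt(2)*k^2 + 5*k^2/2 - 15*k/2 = k*(k - 3)*(k + sqrt(2)/2)*(k + 5*sqrt(2)/2)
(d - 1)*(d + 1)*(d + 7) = d^3 + 7*d^2 - d - 7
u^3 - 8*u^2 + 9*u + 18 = (u - 6)*(u - 3)*(u + 1)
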